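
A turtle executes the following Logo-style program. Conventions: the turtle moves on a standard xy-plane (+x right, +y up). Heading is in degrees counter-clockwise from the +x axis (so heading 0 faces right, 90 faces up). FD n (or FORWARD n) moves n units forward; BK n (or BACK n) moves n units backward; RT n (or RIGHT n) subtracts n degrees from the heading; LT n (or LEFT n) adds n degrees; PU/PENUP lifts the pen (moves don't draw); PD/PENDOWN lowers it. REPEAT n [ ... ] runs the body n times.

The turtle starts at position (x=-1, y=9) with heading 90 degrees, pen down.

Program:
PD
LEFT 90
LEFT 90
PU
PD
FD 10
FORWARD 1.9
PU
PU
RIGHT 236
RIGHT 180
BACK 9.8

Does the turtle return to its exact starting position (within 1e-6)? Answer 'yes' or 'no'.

Answer: no

Derivation:
Executing turtle program step by step:
Start: pos=(-1,9), heading=90, pen down
PD: pen down
LT 90: heading 90 -> 180
LT 90: heading 180 -> 270
PU: pen up
PD: pen down
FD 10: (-1,9) -> (-1,-1) [heading=270, draw]
FD 1.9: (-1,-1) -> (-1,-2.9) [heading=270, draw]
PU: pen up
PU: pen up
RT 236: heading 270 -> 34
RT 180: heading 34 -> 214
BK 9.8: (-1,-2.9) -> (7.125,2.58) [heading=214, move]
Final: pos=(7.125,2.58), heading=214, 2 segment(s) drawn

Start position: (-1, 9)
Final position: (7.125, 2.58)
Distance = 10.355; >= 1e-6 -> NOT closed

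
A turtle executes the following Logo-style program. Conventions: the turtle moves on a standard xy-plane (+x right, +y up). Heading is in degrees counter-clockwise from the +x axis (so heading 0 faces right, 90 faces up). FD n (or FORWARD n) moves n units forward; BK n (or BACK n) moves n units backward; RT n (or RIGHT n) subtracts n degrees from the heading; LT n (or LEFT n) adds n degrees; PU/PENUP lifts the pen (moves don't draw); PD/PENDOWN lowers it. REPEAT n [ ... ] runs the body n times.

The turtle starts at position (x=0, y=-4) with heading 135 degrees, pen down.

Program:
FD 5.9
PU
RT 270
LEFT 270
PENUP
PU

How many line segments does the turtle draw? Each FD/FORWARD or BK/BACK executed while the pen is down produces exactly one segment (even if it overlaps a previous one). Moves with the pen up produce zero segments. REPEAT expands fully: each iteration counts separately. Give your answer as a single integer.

Executing turtle program step by step:
Start: pos=(0,-4), heading=135, pen down
FD 5.9: (0,-4) -> (-4.172,0.172) [heading=135, draw]
PU: pen up
RT 270: heading 135 -> 225
LT 270: heading 225 -> 135
PU: pen up
PU: pen up
Final: pos=(-4.172,0.172), heading=135, 1 segment(s) drawn
Segments drawn: 1

Answer: 1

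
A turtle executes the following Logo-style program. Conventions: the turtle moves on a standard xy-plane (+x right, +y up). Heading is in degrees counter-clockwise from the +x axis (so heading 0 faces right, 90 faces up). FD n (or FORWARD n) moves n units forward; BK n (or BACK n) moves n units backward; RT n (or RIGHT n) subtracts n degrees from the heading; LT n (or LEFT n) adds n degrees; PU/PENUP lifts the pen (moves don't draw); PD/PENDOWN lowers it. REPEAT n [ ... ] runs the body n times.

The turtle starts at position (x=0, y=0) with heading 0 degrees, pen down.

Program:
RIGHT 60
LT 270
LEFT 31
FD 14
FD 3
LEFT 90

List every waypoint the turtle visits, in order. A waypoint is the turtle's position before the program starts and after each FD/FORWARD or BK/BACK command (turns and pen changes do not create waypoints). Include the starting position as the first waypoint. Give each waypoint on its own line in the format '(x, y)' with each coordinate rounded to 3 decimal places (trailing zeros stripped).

Executing turtle program step by step:
Start: pos=(0,0), heading=0, pen down
RT 60: heading 0 -> 300
LT 270: heading 300 -> 210
LT 31: heading 210 -> 241
FD 14: (0,0) -> (-6.787,-12.245) [heading=241, draw]
FD 3: (-6.787,-12.245) -> (-8.242,-14.869) [heading=241, draw]
LT 90: heading 241 -> 331
Final: pos=(-8.242,-14.869), heading=331, 2 segment(s) drawn
Waypoints (3 total):
(0, 0)
(-6.787, -12.245)
(-8.242, -14.869)

Answer: (0, 0)
(-6.787, -12.245)
(-8.242, -14.869)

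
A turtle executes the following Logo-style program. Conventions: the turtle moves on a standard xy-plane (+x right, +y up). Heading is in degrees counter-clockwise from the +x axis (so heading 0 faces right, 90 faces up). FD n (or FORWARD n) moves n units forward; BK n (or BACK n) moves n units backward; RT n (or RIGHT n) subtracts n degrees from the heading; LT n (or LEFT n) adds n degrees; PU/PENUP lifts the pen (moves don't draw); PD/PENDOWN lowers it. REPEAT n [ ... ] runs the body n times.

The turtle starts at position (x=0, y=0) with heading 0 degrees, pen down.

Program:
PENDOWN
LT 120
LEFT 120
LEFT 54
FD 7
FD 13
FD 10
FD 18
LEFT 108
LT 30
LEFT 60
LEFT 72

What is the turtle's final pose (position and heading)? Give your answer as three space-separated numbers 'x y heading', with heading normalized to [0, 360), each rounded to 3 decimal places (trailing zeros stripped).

Answer: 19.523 -43.85 204

Derivation:
Executing turtle program step by step:
Start: pos=(0,0), heading=0, pen down
PD: pen down
LT 120: heading 0 -> 120
LT 120: heading 120 -> 240
LT 54: heading 240 -> 294
FD 7: (0,0) -> (2.847,-6.395) [heading=294, draw]
FD 13: (2.847,-6.395) -> (8.135,-18.271) [heading=294, draw]
FD 10: (8.135,-18.271) -> (12.202,-27.406) [heading=294, draw]
FD 18: (12.202,-27.406) -> (19.523,-43.85) [heading=294, draw]
LT 108: heading 294 -> 42
LT 30: heading 42 -> 72
LT 60: heading 72 -> 132
LT 72: heading 132 -> 204
Final: pos=(19.523,-43.85), heading=204, 4 segment(s) drawn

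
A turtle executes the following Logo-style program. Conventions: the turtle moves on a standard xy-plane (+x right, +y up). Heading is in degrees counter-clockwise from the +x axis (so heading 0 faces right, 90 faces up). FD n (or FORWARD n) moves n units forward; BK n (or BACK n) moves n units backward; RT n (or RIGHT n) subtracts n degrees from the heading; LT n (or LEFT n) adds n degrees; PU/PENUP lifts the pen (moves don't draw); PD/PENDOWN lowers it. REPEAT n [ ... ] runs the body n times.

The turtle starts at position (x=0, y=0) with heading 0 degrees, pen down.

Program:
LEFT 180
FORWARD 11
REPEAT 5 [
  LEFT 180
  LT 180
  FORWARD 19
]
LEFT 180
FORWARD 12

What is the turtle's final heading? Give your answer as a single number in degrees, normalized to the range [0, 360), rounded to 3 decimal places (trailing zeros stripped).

Executing turtle program step by step:
Start: pos=(0,0), heading=0, pen down
LT 180: heading 0 -> 180
FD 11: (0,0) -> (-11,0) [heading=180, draw]
REPEAT 5 [
  -- iteration 1/5 --
  LT 180: heading 180 -> 0
  LT 180: heading 0 -> 180
  FD 19: (-11,0) -> (-30,0) [heading=180, draw]
  -- iteration 2/5 --
  LT 180: heading 180 -> 0
  LT 180: heading 0 -> 180
  FD 19: (-30,0) -> (-49,0) [heading=180, draw]
  -- iteration 3/5 --
  LT 180: heading 180 -> 0
  LT 180: heading 0 -> 180
  FD 19: (-49,0) -> (-68,0) [heading=180, draw]
  -- iteration 4/5 --
  LT 180: heading 180 -> 0
  LT 180: heading 0 -> 180
  FD 19: (-68,0) -> (-87,0) [heading=180, draw]
  -- iteration 5/5 --
  LT 180: heading 180 -> 0
  LT 180: heading 0 -> 180
  FD 19: (-87,0) -> (-106,0) [heading=180, draw]
]
LT 180: heading 180 -> 0
FD 12: (-106,0) -> (-94,0) [heading=0, draw]
Final: pos=(-94,0), heading=0, 7 segment(s) drawn

Answer: 0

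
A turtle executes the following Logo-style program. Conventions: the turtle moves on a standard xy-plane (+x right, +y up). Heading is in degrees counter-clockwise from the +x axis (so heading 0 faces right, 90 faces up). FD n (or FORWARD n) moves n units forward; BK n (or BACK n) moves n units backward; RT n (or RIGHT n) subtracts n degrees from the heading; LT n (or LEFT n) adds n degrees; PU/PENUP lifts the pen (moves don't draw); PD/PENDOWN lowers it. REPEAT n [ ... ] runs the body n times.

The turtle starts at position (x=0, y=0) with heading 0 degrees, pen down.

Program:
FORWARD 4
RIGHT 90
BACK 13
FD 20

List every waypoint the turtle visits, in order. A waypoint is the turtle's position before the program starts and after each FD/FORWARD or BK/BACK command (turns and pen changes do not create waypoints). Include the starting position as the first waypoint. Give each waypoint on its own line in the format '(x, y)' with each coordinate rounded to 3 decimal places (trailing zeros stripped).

Answer: (0, 0)
(4, 0)
(4, 13)
(4, -7)

Derivation:
Executing turtle program step by step:
Start: pos=(0,0), heading=0, pen down
FD 4: (0,0) -> (4,0) [heading=0, draw]
RT 90: heading 0 -> 270
BK 13: (4,0) -> (4,13) [heading=270, draw]
FD 20: (4,13) -> (4,-7) [heading=270, draw]
Final: pos=(4,-7), heading=270, 3 segment(s) drawn
Waypoints (4 total):
(0, 0)
(4, 0)
(4, 13)
(4, -7)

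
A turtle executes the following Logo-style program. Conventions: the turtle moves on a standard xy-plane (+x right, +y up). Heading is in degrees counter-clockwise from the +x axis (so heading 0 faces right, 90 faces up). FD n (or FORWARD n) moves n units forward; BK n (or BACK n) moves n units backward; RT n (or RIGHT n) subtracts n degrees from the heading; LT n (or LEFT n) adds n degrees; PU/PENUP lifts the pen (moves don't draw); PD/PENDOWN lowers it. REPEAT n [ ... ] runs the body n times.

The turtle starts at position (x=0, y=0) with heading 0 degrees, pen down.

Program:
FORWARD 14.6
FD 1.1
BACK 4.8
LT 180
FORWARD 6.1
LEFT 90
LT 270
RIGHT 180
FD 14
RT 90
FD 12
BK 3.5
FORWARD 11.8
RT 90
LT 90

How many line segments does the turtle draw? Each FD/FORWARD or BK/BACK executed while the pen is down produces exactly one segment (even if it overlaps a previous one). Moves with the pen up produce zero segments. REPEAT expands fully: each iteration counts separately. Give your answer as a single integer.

Answer: 8

Derivation:
Executing turtle program step by step:
Start: pos=(0,0), heading=0, pen down
FD 14.6: (0,0) -> (14.6,0) [heading=0, draw]
FD 1.1: (14.6,0) -> (15.7,0) [heading=0, draw]
BK 4.8: (15.7,0) -> (10.9,0) [heading=0, draw]
LT 180: heading 0 -> 180
FD 6.1: (10.9,0) -> (4.8,0) [heading=180, draw]
LT 90: heading 180 -> 270
LT 270: heading 270 -> 180
RT 180: heading 180 -> 0
FD 14: (4.8,0) -> (18.8,0) [heading=0, draw]
RT 90: heading 0 -> 270
FD 12: (18.8,0) -> (18.8,-12) [heading=270, draw]
BK 3.5: (18.8,-12) -> (18.8,-8.5) [heading=270, draw]
FD 11.8: (18.8,-8.5) -> (18.8,-20.3) [heading=270, draw]
RT 90: heading 270 -> 180
LT 90: heading 180 -> 270
Final: pos=(18.8,-20.3), heading=270, 8 segment(s) drawn
Segments drawn: 8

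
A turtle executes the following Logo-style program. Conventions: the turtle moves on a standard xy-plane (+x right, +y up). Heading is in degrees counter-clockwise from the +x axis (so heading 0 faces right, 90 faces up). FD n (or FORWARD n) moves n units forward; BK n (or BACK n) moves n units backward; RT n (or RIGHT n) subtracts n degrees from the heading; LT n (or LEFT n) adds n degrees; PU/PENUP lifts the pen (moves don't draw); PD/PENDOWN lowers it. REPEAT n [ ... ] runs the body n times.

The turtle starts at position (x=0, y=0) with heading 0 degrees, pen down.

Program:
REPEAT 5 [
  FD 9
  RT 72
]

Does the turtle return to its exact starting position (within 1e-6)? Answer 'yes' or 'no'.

Answer: yes

Derivation:
Executing turtle program step by step:
Start: pos=(0,0), heading=0, pen down
REPEAT 5 [
  -- iteration 1/5 --
  FD 9: (0,0) -> (9,0) [heading=0, draw]
  RT 72: heading 0 -> 288
  -- iteration 2/5 --
  FD 9: (9,0) -> (11.781,-8.56) [heading=288, draw]
  RT 72: heading 288 -> 216
  -- iteration 3/5 --
  FD 9: (11.781,-8.56) -> (4.5,-13.85) [heading=216, draw]
  RT 72: heading 216 -> 144
  -- iteration 4/5 --
  FD 9: (4.5,-13.85) -> (-2.781,-8.56) [heading=144, draw]
  RT 72: heading 144 -> 72
  -- iteration 5/5 --
  FD 9: (-2.781,-8.56) -> (0,0) [heading=72, draw]
  RT 72: heading 72 -> 0
]
Final: pos=(0,0), heading=0, 5 segment(s) drawn

Start position: (0, 0)
Final position: (0, 0)
Distance = 0; < 1e-6 -> CLOSED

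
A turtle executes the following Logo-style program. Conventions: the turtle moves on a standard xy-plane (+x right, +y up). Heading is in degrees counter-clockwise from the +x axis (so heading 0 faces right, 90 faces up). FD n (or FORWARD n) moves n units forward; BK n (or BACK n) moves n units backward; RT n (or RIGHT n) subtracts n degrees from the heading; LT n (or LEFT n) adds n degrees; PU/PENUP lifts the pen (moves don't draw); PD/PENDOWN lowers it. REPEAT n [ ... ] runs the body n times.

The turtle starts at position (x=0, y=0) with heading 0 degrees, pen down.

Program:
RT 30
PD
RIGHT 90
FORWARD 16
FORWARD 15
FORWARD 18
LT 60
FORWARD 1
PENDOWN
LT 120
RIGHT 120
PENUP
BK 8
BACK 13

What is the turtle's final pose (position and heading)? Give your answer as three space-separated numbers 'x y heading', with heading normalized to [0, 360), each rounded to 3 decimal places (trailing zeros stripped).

Executing turtle program step by step:
Start: pos=(0,0), heading=0, pen down
RT 30: heading 0 -> 330
PD: pen down
RT 90: heading 330 -> 240
FD 16: (0,0) -> (-8,-13.856) [heading=240, draw]
FD 15: (-8,-13.856) -> (-15.5,-26.847) [heading=240, draw]
FD 18: (-15.5,-26.847) -> (-24.5,-42.435) [heading=240, draw]
LT 60: heading 240 -> 300
FD 1: (-24.5,-42.435) -> (-24,-43.301) [heading=300, draw]
PD: pen down
LT 120: heading 300 -> 60
RT 120: heading 60 -> 300
PU: pen up
BK 8: (-24,-43.301) -> (-28,-36.373) [heading=300, move]
BK 13: (-28,-36.373) -> (-34.5,-25.115) [heading=300, move]
Final: pos=(-34.5,-25.115), heading=300, 4 segment(s) drawn

Answer: -34.5 -25.115 300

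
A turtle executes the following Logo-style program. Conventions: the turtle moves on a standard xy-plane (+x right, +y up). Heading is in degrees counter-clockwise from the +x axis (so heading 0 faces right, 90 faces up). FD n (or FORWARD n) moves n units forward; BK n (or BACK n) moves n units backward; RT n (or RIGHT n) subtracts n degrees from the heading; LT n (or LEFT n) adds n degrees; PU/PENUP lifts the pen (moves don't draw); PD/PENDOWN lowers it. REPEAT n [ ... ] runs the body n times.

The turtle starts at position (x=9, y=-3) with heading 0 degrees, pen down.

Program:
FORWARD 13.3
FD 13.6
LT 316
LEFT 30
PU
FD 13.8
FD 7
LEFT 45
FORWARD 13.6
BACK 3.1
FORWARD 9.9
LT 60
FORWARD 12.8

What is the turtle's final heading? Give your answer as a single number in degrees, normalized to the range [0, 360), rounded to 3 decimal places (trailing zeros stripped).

Answer: 91

Derivation:
Executing turtle program step by step:
Start: pos=(9,-3), heading=0, pen down
FD 13.3: (9,-3) -> (22.3,-3) [heading=0, draw]
FD 13.6: (22.3,-3) -> (35.9,-3) [heading=0, draw]
LT 316: heading 0 -> 316
LT 30: heading 316 -> 346
PU: pen up
FD 13.8: (35.9,-3) -> (49.29,-6.339) [heading=346, move]
FD 7: (49.29,-6.339) -> (56.082,-8.032) [heading=346, move]
LT 45: heading 346 -> 31
FD 13.6: (56.082,-8.032) -> (67.74,-1.027) [heading=31, move]
BK 3.1: (67.74,-1.027) -> (65.082,-2.624) [heading=31, move]
FD 9.9: (65.082,-2.624) -> (73.568,2.475) [heading=31, move]
LT 60: heading 31 -> 91
FD 12.8: (73.568,2.475) -> (73.345,15.273) [heading=91, move]
Final: pos=(73.345,15.273), heading=91, 2 segment(s) drawn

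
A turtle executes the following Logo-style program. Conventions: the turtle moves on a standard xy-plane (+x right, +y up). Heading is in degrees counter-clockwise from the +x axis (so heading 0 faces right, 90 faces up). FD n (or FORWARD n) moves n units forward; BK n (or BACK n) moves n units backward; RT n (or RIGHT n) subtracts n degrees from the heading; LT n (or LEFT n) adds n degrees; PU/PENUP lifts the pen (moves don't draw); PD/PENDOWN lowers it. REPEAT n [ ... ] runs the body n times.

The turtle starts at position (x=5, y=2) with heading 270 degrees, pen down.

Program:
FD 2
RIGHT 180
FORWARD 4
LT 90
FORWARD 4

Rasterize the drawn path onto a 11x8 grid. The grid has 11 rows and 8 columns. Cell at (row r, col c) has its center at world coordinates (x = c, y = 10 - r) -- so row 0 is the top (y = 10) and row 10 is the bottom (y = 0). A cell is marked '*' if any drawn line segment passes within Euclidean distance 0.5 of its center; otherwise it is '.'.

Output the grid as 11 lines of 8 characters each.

Answer: ........
........
........
........
........
........
.*****..
.....*..
.....*..
.....*..
.....*..

Derivation:
Segment 0: (5,2) -> (5,0)
Segment 1: (5,0) -> (5,4)
Segment 2: (5,4) -> (1,4)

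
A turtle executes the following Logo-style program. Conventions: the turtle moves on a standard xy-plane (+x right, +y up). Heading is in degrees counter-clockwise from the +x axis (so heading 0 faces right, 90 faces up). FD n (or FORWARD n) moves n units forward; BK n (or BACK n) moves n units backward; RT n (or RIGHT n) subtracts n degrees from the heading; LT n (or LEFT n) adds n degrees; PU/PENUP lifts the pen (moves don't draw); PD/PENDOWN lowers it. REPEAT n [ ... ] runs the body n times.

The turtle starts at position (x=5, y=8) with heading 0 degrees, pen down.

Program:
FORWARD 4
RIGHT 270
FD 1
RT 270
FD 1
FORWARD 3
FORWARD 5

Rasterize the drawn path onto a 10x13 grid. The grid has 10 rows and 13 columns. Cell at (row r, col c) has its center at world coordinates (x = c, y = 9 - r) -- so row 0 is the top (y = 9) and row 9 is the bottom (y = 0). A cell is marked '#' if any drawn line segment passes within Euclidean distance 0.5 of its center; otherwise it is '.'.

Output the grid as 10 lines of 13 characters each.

Segment 0: (5,8) -> (9,8)
Segment 1: (9,8) -> (9,9)
Segment 2: (9,9) -> (8,9)
Segment 3: (8,9) -> (5,9)
Segment 4: (5,9) -> (0,9)

Answer: ##########...
.....#####...
.............
.............
.............
.............
.............
.............
.............
.............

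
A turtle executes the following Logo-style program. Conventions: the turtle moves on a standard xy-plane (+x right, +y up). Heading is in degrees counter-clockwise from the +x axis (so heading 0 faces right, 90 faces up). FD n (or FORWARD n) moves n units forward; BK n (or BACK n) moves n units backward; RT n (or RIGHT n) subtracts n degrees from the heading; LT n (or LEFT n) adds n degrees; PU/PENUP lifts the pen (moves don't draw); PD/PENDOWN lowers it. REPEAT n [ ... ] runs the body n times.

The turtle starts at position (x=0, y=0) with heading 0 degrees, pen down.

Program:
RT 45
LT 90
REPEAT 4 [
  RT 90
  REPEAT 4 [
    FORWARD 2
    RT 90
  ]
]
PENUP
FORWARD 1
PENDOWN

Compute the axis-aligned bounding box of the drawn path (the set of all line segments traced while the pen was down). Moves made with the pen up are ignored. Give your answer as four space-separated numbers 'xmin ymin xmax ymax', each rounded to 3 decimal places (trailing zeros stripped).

Executing turtle program step by step:
Start: pos=(0,0), heading=0, pen down
RT 45: heading 0 -> 315
LT 90: heading 315 -> 45
REPEAT 4 [
  -- iteration 1/4 --
  RT 90: heading 45 -> 315
  REPEAT 4 [
    -- iteration 1/4 --
    FD 2: (0,0) -> (1.414,-1.414) [heading=315, draw]
    RT 90: heading 315 -> 225
    -- iteration 2/4 --
    FD 2: (1.414,-1.414) -> (0,-2.828) [heading=225, draw]
    RT 90: heading 225 -> 135
    -- iteration 3/4 --
    FD 2: (0,-2.828) -> (-1.414,-1.414) [heading=135, draw]
    RT 90: heading 135 -> 45
    -- iteration 4/4 --
    FD 2: (-1.414,-1.414) -> (0,0) [heading=45, draw]
    RT 90: heading 45 -> 315
  ]
  -- iteration 2/4 --
  RT 90: heading 315 -> 225
  REPEAT 4 [
    -- iteration 1/4 --
    FD 2: (0,0) -> (-1.414,-1.414) [heading=225, draw]
    RT 90: heading 225 -> 135
    -- iteration 2/4 --
    FD 2: (-1.414,-1.414) -> (-2.828,0) [heading=135, draw]
    RT 90: heading 135 -> 45
    -- iteration 3/4 --
    FD 2: (-2.828,0) -> (-1.414,1.414) [heading=45, draw]
    RT 90: heading 45 -> 315
    -- iteration 4/4 --
    FD 2: (-1.414,1.414) -> (0,0) [heading=315, draw]
    RT 90: heading 315 -> 225
  ]
  -- iteration 3/4 --
  RT 90: heading 225 -> 135
  REPEAT 4 [
    -- iteration 1/4 --
    FD 2: (0,0) -> (-1.414,1.414) [heading=135, draw]
    RT 90: heading 135 -> 45
    -- iteration 2/4 --
    FD 2: (-1.414,1.414) -> (0,2.828) [heading=45, draw]
    RT 90: heading 45 -> 315
    -- iteration 3/4 --
    FD 2: (0,2.828) -> (1.414,1.414) [heading=315, draw]
    RT 90: heading 315 -> 225
    -- iteration 4/4 --
    FD 2: (1.414,1.414) -> (0,0) [heading=225, draw]
    RT 90: heading 225 -> 135
  ]
  -- iteration 4/4 --
  RT 90: heading 135 -> 45
  REPEAT 4 [
    -- iteration 1/4 --
    FD 2: (0,0) -> (1.414,1.414) [heading=45, draw]
    RT 90: heading 45 -> 315
    -- iteration 2/4 --
    FD 2: (1.414,1.414) -> (2.828,0) [heading=315, draw]
    RT 90: heading 315 -> 225
    -- iteration 3/4 --
    FD 2: (2.828,0) -> (1.414,-1.414) [heading=225, draw]
    RT 90: heading 225 -> 135
    -- iteration 4/4 --
    FD 2: (1.414,-1.414) -> (0,0) [heading=135, draw]
    RT 90: heading 135 -> 45
  ]
]
PU: pen up
FD 1: (0,0) -> (0.707,0.707) [heading=45, move]
PD: pen down
Final: pos=(0.707,0.707), heading=45, 16 segment(s) drawn

Segment endpoints: x in {-2.828, -1.414, -1.414, -1.414, 0, 0, 0, 0, 0, 1.414, 1.414, 1.414, 1.414, 2.828}, y in {-2.828, -1.414, -1.414, -1.414, 0, 0, 0, 0, 0, 1.414, 1.414, 1.414, 1.414, 2.828}
xmin=-2.828, ymin=-2.828, xmax=2.828, ymax=2.828

Answer: -2.828 -2.828 2.828 2.828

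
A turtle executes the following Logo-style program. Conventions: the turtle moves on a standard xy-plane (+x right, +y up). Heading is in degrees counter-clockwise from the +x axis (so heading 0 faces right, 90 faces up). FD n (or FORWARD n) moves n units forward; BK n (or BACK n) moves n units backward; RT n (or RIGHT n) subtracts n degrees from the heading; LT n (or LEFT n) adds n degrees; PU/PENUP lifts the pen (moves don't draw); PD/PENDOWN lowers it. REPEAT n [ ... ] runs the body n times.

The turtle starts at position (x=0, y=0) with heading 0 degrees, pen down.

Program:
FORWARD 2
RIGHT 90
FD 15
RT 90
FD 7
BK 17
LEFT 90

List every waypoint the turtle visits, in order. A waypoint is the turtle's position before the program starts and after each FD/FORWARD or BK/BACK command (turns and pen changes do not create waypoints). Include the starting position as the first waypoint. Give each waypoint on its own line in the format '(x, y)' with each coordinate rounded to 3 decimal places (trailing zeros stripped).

Executing turtle program step by step:
Start: pos=(0,0), heading=0, pen down
FD 2: (0,0) -> (2,0) [heading=0, draw]
RT 90: heading 0 -> 270
FD 15: (2,0) -> (2,-15) [heading=270, draw]
RT 90: heading 270 -> 180
FD 7: (2,-15) -> (-5,-15) [heading=180, draw]
BK 17: (-5,-15) -> (12,-15) [heading=180, draw]
LT 90: heading 180 -> 270
Final: pos=(12,-15), heading=270, 4 segment(s) drawn
Waypoints (5 total):
(0, 0)
(2, 0)
(2, -15)
(-5, -15)
(12, -15)

Answer: (0, 0)
(2, 0)
(2, -15)
(-5, -15)
(12, -15)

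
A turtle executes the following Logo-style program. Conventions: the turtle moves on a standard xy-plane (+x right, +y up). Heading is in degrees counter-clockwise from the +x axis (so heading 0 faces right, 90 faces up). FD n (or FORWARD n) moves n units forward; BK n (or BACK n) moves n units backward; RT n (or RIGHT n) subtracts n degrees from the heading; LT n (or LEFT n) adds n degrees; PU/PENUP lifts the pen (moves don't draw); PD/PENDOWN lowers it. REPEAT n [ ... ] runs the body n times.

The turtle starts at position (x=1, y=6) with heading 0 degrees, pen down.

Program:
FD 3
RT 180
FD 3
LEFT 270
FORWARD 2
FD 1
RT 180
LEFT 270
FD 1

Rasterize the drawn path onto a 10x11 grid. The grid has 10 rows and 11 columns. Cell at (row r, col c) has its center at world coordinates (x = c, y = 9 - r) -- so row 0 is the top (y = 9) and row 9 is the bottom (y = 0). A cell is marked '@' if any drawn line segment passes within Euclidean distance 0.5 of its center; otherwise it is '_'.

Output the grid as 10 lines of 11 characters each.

Answer: @@_________
_@_________
_@_________
_@@@@______
___________
___________
___________
___________
___________
___________

Derivation:
Segment 0: (1,6) -> (4,6)
Segment 1: (4,6) -> (1,6)
Segment 2: (1,6) -> (1,8)
Segment 3: (1,8) -> (1,9)
Segment 4: (1,9) -> (0,9)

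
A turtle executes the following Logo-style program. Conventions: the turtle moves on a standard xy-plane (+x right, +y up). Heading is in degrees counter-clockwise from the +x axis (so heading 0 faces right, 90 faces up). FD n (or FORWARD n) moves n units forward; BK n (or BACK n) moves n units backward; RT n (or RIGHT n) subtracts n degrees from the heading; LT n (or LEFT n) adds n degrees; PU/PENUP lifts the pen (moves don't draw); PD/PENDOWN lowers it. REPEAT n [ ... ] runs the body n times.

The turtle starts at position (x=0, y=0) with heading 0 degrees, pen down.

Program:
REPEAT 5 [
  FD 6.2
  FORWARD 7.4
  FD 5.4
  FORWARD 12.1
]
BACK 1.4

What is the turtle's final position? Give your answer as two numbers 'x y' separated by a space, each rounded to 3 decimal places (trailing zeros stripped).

Executing turtle program step by step:
Start: pos=(0,0), heading=0, pen down
REPEAT 5 [
  -- iteration 1/5 --
  FD 6.2: (0,0) -> (6.2,0) [heading=0, draw]
  FD 7.4: (6.2,0) -> (13.6,0) [heading=0, draw]
  FD 5.4: (13.6,0) -> (19,0) [heading=0, draw]
  FD 12.1: (19,0) -> (31.1,0) [heading=0, draw]
  -- iteration 2/5 --
  FD 6.2: (31.1,0) -> (37.3,0) [heading=0, draw]
  FD 7.4: (37.3,0) -> (44.7,0) [heading=0, draw]
  FD 5.4: (44.7,0) -> (50.1,0) [heading=0, draw]
  FD 12.1: (50.1,0) -> (62.2,0) [heading=0, draw]
  -- iteration 3/5 --
  FD 6.2: (62.2,0) -> (68.4,0) [heading=0, draw]
  FD 7.4: (68.4,0) -> (75.8,0) [heading=0, draw]
  FD 5.4: (75.8,0) -> (81.2,0) [heading=0, draw]
  FD 12.1: (81.2,0) -> (93.3,0) [heading=0, draw]
  -- iteration 4/5 --
  FD 6.2: (93.3,0) -> (99.5,0) [heading=0, draw]
  FD 7.4: (99.5,0) -> (106.9,0) [heading=0, draw]
  FD 5.4: (106.9,0) -> (112.3,0) [heading=0, draw]
  FD 12.1: (112.3,0) -> (124.4,0) [heading=0, draw]
  -- iteration 5/5 --
  FD 6.2: (124.4,0) -> (130.6,0) [heading=0, draw]
  FD 7.4: (130.6,0) -> (138,0) [heading=0, draw]
  FD 5.4: (138,0) -> (143.4,0) [heading=0, draw]
  FD 12.1: (143.4,0) -> (155.5,0) [heading=0, draw]
]
BK 1.4: (155.5,0) -> (154.1,0) [heading=0, draw]
Final: pos=(154.1,0), heading=0, 21 segment(s) drawn

Answer: 154.1 0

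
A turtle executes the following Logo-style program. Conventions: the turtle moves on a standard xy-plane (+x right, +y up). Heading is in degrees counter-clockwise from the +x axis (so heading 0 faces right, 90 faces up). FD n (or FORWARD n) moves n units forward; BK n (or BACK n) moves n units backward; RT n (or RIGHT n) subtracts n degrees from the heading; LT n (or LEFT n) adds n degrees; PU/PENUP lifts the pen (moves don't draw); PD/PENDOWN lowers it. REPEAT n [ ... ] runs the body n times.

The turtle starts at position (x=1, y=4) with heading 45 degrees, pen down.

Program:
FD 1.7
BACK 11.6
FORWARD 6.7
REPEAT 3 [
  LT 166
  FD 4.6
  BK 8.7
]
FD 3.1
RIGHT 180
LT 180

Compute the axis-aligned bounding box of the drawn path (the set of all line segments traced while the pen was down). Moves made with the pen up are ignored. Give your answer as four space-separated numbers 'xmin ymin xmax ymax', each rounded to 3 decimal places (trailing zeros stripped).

Executing turtle program step by step:
Start: pos=(1,4), heading=45, pen down
FD 1.7: (1,4) -> (2.202,5.202) [heading=45, draw]
BK 11.6: (2.202,5.202) -> (-6,-3) [heading=45, draw]
FD 6.7: (-6,-3) -> (-1.263,1.737) [heading=45, draw]
REPEAT 3 [
  -- iteration 1/3 --
  LT 166: heading 45 -> 211
  FD 4.6: (-1.263,1.737) -> (-5.206,-0.632) [heading=211, draw]
  BK 8.7: (-5.206,-0.632) -> (2.252,3.849) [heading=211, draw]
  -- iteration 2/3 --
  LT 166: heading 211 -> 17
  FD 4.6: (2.252,3.849) -> (6.651,5.194) [heading=17, draw]
  BK 8.7: (6.651,5.194) -> (-1.669,2.65) [heading=17, draw]
  -- iteration 3/3 --
  LT 166: heading 17 -> 183
  FD 4.6: (-1.669,2.65) -> (-6.263,2.409) [heading=183, draw]
  BK 8.7: (-6.263,2.409) -> (2.425,2.865) [heading=183, draw]
]
FD 3.1: (2.425,2.865) -> (-0.671,2.703) [heading=183, draw]
RT 180: heading 183 -> 3
LT 180: heading 3 -> 183
Final: pos=(-0.671,2.703), heading=183, 10 segment(s) drawn

Segment endpoints: x in {-6.263, -6, -5.206, -1.669, -1.263, -0.671, 1, 2.202, 2.252, 2.425, 6.651}, y in {-3, -0.632, 1.737, 2.409, 2.65, 2.703, 2.865, 3.849, 4, 5.194, 5.202}
xmin=-6.263, ymin=-3, xmax=6.651, ymax=5.202

Answer: -6.263 -3 6.651 5.202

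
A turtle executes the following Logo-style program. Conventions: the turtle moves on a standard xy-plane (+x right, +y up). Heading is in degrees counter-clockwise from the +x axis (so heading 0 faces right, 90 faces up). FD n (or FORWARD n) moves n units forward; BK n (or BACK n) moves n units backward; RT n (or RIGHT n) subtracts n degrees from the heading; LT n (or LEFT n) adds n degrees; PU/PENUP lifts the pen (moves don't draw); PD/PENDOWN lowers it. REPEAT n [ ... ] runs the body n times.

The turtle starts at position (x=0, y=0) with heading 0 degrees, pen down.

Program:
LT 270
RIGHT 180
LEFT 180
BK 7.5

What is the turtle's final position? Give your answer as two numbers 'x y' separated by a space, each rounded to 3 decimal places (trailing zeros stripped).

Executing turtle program step by step:
Start: pos=(0,0), heading=0, pen down
LT 270: heading 0 -> 270
RT 180: heading 270 -> 90
LT 180: heading 90 -> 270
BK 7.5: (0,0) -> (0,7.5) [heading=270, draw]
Final: pos=(0,7.5), heading=270, 1 segment(s) drawn

Answer: 0 7.5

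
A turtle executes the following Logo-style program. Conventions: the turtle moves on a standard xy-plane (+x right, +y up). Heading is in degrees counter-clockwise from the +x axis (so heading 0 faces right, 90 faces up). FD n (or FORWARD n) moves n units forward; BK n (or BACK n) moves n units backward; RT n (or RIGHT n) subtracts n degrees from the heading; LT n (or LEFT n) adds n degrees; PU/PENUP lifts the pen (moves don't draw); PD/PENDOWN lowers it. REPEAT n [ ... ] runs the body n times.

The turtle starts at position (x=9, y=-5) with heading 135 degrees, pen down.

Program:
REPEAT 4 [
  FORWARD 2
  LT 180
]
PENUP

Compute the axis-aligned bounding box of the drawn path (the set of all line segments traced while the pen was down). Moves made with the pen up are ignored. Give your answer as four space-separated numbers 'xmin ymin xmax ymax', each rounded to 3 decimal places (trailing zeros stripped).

Answer: 7.586 -5 9 -3.586

Derivation:
Executing turtle program step by step:
Start: pos=(9,-5), heading=135, pen down
REPEAT 4 [
  -- iteration 1/4 --
  FD 2: (9,-5) -> (7.586,-3.586) [heading=135, draw]
  LT 180: heading 135 -> 315
  -- iteration 2/4 --
  FD 2: (7.586,-3.586) -> (9,-5) [heading=315, draw]
  LT 180: heading 315 -> 135
  -- iteration 3/4 --
  FD 2: (9,-5) -> (7.586,-3.586) [heading=135, draw]
  LT 180: heading 135 -> 315
  -- iteration 4/4 --
  FD 2: (7.586,-3.586) -> (9,-5) [heading=315, draw]
  LT 180: heading 315 -> 135
]
PU: pen up
Final: pos=(9,-5), heading=135, 4 segment(s) drawn

Segment endpoints: x in {7.586, 7.586, 9}, y in {-5, -3.586, -3.586}
xmin=7.586, ymin=-5, xmax=9, ymax=-3.586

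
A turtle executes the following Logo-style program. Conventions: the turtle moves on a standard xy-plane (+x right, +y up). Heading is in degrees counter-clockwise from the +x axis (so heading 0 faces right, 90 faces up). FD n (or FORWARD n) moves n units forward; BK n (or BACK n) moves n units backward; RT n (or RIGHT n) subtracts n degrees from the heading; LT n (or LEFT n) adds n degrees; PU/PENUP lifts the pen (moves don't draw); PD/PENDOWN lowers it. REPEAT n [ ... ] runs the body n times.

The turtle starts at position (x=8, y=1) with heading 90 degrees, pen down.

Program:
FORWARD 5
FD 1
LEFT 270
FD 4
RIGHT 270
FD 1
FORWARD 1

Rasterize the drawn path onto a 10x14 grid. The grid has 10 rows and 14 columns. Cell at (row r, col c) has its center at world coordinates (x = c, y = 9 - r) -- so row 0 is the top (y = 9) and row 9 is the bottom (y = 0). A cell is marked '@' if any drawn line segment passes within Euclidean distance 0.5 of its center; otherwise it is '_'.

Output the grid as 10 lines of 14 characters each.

Segment 0: (8,1) -> (8,6)
Segment 1: (8,6) -> (8,7)
Segment 2: (8,7) -> (12,7)
Segment 3: (12,7) -> (12,8)
Segment 4: (12,8) -> (12,9)

Answer: ____________@_
____________@_
________@@@@@_
________@_____
________@_____
________@_____
________@_____
________@_____
________@_____
______________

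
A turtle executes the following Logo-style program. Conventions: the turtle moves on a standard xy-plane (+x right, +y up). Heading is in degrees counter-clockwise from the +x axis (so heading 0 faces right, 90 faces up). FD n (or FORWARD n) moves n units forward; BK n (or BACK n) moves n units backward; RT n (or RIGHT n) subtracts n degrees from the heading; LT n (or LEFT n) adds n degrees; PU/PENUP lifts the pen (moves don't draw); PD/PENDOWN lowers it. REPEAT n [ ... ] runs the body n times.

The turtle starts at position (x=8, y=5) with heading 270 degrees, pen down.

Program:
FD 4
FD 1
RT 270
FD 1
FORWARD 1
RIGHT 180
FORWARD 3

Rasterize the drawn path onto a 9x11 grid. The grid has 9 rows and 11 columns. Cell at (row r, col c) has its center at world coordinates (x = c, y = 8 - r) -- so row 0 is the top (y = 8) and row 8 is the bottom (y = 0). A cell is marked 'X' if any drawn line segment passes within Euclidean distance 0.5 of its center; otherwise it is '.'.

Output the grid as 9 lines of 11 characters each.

Segment 0: (8,5) -> (8,1)
Segment 1: (8,1) -> (8,0)
Segment 2: (8,0) -> (9,0)
Segment 3: (9,0) -> (10,0)
Segment 4: (10,0) -> (7,-0)

Answer: ...........
...........
...........
........X..
........X..
........X..
........X..
........X..
.......XXXX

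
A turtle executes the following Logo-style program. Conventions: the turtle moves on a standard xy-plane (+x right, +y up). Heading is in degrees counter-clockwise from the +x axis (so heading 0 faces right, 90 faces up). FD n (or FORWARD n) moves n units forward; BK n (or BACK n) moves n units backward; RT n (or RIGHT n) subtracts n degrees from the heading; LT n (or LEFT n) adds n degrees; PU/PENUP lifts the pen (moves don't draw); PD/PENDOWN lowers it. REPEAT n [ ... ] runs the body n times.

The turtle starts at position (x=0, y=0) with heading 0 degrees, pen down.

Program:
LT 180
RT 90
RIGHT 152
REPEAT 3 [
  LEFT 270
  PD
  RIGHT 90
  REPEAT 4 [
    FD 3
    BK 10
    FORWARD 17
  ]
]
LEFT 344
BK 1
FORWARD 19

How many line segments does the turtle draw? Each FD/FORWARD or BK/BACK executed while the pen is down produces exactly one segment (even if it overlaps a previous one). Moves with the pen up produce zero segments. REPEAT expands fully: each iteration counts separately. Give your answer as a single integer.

Answer: 38

Derivation:
Executing turtle program step by step:
Start: pos=(0,0), heading=0, pen down
LT 180: heading 0 -> 180
RT 90: heading 180 -> 90
RT 152: heading 90 -> 298
REPEAT 3 [
  -- iteration 1/3 --
  LT 270: heading 298 -> 208
  PD: pen down
  RT 90: heading 208 -> 118
  REPEAT 4 [
    -- iteration 1/4 --
    FD 3: (0,0) -> (-1.408,2.649) [heading=118, draw]
    BK 10: (-1.408,2.649) -> (3.286,-6.181) [heading=118, draw]
    FD 17: (3.286,-6.181) -> (-4.695,8.829) [heading=118, draw]
    -- iteration 2/4 --
    FD 3: (-4.695,8.829) -> (-6.103,11.478) [heading=118, draw]
    BK 10: (-6.103,11.478) -> (-1.408,2.649) [heading=118, draw]
    FD 17: (-1.408,2.649) -> (-9.389,17.659) [heading=118, draw]
    -- iteration 3/4 --
    FD 3: (-9.389,17.659) -> (-10.798,20.308) [heading=118, draw]
    BK 10: (-10.798,20.308) -> (-6.103,11.478) [heading=118, draw]
    FD 17: (-6.103,11.478) -> (-14.084,26.488) [heading=118, draw]
    -- iteration 4/4 --
    FD 3: (-14.084,26.488) -> (-15.493,29.137) [heading=118, draw]
    BK 10: (-15.493,29.137) -> (-10.798,20.308) [heading=118, draw]
    FD 17: (-10.798,20.308) -> (-18.779,35.318) [heading=118, draw]
  ]
  -- iteration 2/3 --
  LT 270: heading 118 -> 28
  PD: pen down
  RT 90: heading 28 -> 298
  REPEAT 4 [
    -- iteration 1/4 --
    FD 3: (-18.779,35.318) -> (-17.37,32.669) [heading=298, draw]
    BK 10: (-17.37,32.669) -> (-22.065,41.499) [heading=298, draw]
    FD 17: (-22.065,41.499) -> (-14.084,26.488) [heading=298, draw]
    -- iteration 2/4 --
    FD 3: (-14.084,26.488) -> (-12.676,23.84) [heading=298, draw]
    BK 10: (-12.676,23.84) -> (-17.37,32.669) [heading=298, draw]
    FD 17: (-17.37,32.669) -> (-9.389,17.659) [heading=298, draw]
    -- iteration 3/4 --
    FD 3: (-9.389,17.659) -> (-7.981,15.01) [heading=298, draw]
    BK 10: (-7.981,15.01) -> (-12.676,23.84) [heading=298, draw]
    FD 17: (-12.676,23.84) -> (-4.695,8.829) [heading=298, draw]
    -- iteration 4/4 --
    FD 3: (-4.695,8.829) -> (-3.286,6.181) [heading=298, draw]
    BK 10: (-3.286,6.181) -> (-7.981,15.01) [heading=298, draw]
    FD 17: (-7.981,15.01) -> (0,0) [heading=298, draw]
  ]
  -- iteration 3/3 --
  LT 270: heading 298 -> 208
  PD: pen down
  RT 90: heading 208 -> 118
  REPEAT 4 [
    -- iteration 1/4 --
    FD 3: (0,0) -> (-1.408,2.649) [heading=118, draw]
    BK 10: (-1.408,2.649) -> (3.286,-6.181) [heading=118, draw]
    FD 17: (3.286,-6.181) -> (-4.695,8.829) [heading=118, draw]
    -- iteration 2/4 --
    FD 3: (-4.695,8.829) -> (-6.103,11.478) [heading=118, draw]
    BK 10: (-6.103,11.478) -> (-1.408,2.649) [heading=118, draw]
    FD 17: (-1.408,2.649) -> (-9.389,17.659) [heading=118, draw]
    -- iteration 3/4 --
    FD 3: (-9.389,17.659) -> (-10.798,20.308) [heading=118, draw]
    BK 10: (-10.798,20.308) -> (-6.103,11.478) [heading=118, draw]
    FD 17: (-6.103,11.478) -> (-14.084,26.488) [heading=118, draw]
    -- iteration 4/4 --
    FD 3: (-14.084,26.488) -> (-15.493,29.137) [heading=118, draw]
    BK 10: (-15.493,29.137) -> (-10.798,20.308) [heading=118, draw]
    FD 17: (-10.798,20.308) -> (-18.779,35.318) [heading=118, draw]
  ]
]
LT 344: heading 118 -> 102
BK 1: (-18.779,35.318) -> (-18.571,34.34) [heading=102, draw]
FD 19: (-18.571,34.34) -> (-22.521,52.925) [heading=102, draw]
Final: pos=(-22.521,52.925), heading=102, 38 segment(s) drawn
Segments drawn: 38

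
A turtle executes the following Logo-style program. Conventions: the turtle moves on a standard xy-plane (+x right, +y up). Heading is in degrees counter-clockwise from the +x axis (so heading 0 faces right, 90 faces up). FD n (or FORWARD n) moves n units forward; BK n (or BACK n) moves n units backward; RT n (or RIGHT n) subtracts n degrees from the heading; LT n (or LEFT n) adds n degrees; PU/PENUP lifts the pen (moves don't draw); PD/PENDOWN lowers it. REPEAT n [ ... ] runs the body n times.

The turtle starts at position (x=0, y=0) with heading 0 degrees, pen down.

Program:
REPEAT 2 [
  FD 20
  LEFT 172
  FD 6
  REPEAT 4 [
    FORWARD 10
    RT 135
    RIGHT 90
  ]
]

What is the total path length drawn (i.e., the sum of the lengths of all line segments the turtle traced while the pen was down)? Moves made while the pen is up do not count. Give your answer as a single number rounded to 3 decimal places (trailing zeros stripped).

Executing turtle program step by step:
Start: pos=(0,0), heading=0, pen down
REPEAT 2 [
  -- iteration 1/2 --
  FD 20: (0,0) -> (20,0) [heading=0, draw]
  LT 172: heading 0 -> 172
  FD 6: (20,0) -> (14.058,0.835) [heading=172, draw]
  REPEAT 4 [
    -- iteration 1/4 --
    FD 10: (14.058,0.835) -> (4.156,2.227) [heading=172, draw]
    RT 135: heading 172 -> 37
    RT 90: heading 37 -> 307
    -- iteration 2/4 --
    FD 10: (4.156,2.227) -> (10.174,-5.76) [heading=307, draw]
    RT 135: heading 307 -> 172
    RT 90: heading 172 -> 82
    -- iteration 3/4 --
    FD 10: (10.174,-5.76) -> (11.566,4.143) [heading=82, draw]
    RT 135: heading 82 -> 307
    RT 90: heading 307 -> 217
    -- iteration 4/4 --
    FD 10: (11.566,4.143) -> (3.579,-1.875) [heading=217, draw]
    RT 135: heading 217 -> 82
    RT 90: heading 82 -> 352
  ]
  -- iteration 2/2 --
  FD 20: (3.579,-1.875) -> (23.385,-4.659) [heading=352, draw]
  LT 172: heading 352 -> 164
  FD 6: (23.385,-4.659) -> (17.617,-3.005) [heading=164, draw]
  REPEAT 4 [
    -- iteration 1/4 --
    FD 10: (17.617,-3.005) -> (8.004,-0.248) [heading=164, draw]
    RT 135: heading 164 -> 29
    RT 90: heading 29 -> 299
    -- iteration 2/4 --
    FD 10: (8.004,-0.248) -> (12.853,-8.995) [heading=299, draw]
    RT 135: heading 299 -> 164
    RT 90: heading 164 -> 74
    -- iteration 3/4 --
    FD 10: (12.853,-8.995) -> (15.609,0.618) [heading=74, draw]
    RT 135: heading 74 -> 299
    RT 90: heading 299 -> 209
    -- iteration 4/4 --
    FD 10: (15.609,0.618) -> (6.863,-4.23) [heading=209, draw]
    RT 135: heading 209 -> 74
    RT 90: heading 74 -> 344
  ]
]
Final: pos=(6.863,-4.23), heading=344, 12 segment(s) drawn

Segment lengths:
  seg 1: (0,0) -> (20,0), length = 20
  seg 2: (20,0) -> (14.058,0.835), length = 6
  seg 3: (14.058,0.835) -> (4.156,2.227), length = 10
  seg 4: (4.156,2.227) -> (10.174,-5.76), length = 10
  seg 5: (10.174,-5.76) -> (11.566,4.143), length = 10
  seg 6: (11.566,4.143) -> (3.579,-1.875), length = 10
  seg 7: (3.579,-1.875) -> (23.385,-4.659), length = 20
  seg 8: (23.385,-4.659) -> (17.617,-3.005), length = 6
  seg 9: (17.617,-3.005) -> (8.004,-0.248), length = 10
  seg 10: (8.004,-0.248) -> (12.853,-8.995), length = 10
  seg 11: (12.853,-8.995) -> (15.609,0.618), length = 10
  seg 12: (15.609,0.618) -> (6.863,-4.23), length = 10
Total = 132

Answer: 132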